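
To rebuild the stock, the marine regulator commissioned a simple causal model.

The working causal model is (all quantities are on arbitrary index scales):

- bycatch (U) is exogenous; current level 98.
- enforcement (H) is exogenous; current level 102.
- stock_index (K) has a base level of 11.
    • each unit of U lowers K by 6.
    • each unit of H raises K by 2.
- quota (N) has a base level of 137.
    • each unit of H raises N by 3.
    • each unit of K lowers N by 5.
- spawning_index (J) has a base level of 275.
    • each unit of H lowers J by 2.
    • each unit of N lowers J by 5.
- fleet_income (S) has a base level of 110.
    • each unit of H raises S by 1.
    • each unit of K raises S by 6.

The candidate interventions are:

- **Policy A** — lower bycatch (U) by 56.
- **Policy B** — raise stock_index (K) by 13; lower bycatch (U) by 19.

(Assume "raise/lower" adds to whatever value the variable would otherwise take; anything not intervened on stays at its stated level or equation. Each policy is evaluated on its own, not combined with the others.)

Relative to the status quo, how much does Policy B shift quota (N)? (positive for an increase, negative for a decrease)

Baseline:
  U = 98
  H = 102
  K = 11 − 6·98 + 2·102 = -373
  N = 137 + 3·102 − 5·(-373) = 2308
Policy B (K + 13, U − 19):
  U = 98 − 19 = 79
  H = 102
  K = 11 − 6·79 + 2·102 (+13 from intervention) = -246
  N = 137 + 3·102 − 5·(-246) = 1673
Change in N: 1673 − 2308 = -635

-635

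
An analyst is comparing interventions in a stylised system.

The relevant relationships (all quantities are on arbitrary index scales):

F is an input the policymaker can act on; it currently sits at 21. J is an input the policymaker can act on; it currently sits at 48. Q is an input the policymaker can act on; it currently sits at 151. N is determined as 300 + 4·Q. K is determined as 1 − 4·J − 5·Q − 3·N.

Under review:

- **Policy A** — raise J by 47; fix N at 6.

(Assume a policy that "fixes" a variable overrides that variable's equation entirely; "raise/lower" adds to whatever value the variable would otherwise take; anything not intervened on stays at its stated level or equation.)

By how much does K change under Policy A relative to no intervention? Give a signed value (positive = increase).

Baseline:
  J = 48
  Q = 151
  N = 300 + 4·151 = 904
  K = 1 − 4·48 − 5·151 − 3·904 = -3658
Policy A (J + 47, N := 6):
  J = 48 + 47 = 95
  Q = 151
  N = 6
  K = 1 − 4·95 − 5·151 − 3·6 = -1152
Change in K: -1152 − (-3658) = 2506

2506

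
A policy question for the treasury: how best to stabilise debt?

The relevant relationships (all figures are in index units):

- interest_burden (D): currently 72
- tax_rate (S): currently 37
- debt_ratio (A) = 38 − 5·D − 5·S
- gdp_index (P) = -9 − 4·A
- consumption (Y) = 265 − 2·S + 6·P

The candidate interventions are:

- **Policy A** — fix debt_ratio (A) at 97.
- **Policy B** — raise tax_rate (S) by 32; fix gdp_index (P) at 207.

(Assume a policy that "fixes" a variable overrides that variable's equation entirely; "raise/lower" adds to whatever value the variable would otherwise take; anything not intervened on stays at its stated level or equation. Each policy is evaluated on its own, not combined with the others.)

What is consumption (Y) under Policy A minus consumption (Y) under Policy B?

Policy A (A := 97):
  D = 72
  S = 37
  A = 97
  P = -9 − 4·97 = -397
  Y = 265 − 2·37 + 6·(-397) = -2191
Policy B (S + 32, P := 207):
  D = 72
  S = 37 + 32 = 69
  A = 38 − 5·72 − 5·69 = -667
  P = 207
  Y = 265 − 2·69 + 6·207 = 1369
Y: -2191 − 1369 = -3560

-3560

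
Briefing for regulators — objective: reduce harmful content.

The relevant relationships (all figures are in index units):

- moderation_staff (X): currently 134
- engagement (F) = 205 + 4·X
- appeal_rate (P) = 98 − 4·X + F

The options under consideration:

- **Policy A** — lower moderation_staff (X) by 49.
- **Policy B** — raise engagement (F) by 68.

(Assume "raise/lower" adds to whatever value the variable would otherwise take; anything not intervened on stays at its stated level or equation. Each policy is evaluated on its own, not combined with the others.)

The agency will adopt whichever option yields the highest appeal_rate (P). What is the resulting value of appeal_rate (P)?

371

Policy A (X − 49):
  X = 134 − 49 = 85
  F = 205 + 4·85 = 545
  P = 98 − 4·85 + 545 = 303
Policy B (F + 68):
  X = 134
  F = 205 + 4·134 (+68 from intervention) = 809
  P = 98 − 4·134 + 809 = 371
Comparing — Policy A: P=303, Policy B: P=371. Highest is 371 (Policy B).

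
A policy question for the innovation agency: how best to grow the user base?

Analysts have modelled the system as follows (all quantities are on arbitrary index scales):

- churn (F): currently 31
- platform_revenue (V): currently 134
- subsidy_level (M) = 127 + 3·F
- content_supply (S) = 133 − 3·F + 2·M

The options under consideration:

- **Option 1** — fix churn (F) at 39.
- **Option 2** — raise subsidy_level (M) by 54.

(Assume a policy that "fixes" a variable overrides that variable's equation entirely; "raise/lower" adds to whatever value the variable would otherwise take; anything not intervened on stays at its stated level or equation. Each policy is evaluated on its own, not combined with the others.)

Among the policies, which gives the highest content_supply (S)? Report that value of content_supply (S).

Option 1 (F := 39):
  F = 39
  M = 127 + 3·39 = 244
  S = 133 − 3·39 + 2·244 = 504
Option 2 (M + 54):
  F = 31
  M = 127 + 3·31 (+54 from intervention) = 274
  S = 133 − 3·31 + 2·274 = 588
Comparing — Option 1: S=504, Option 2: S=588. Highest is 588 (Option 2).

588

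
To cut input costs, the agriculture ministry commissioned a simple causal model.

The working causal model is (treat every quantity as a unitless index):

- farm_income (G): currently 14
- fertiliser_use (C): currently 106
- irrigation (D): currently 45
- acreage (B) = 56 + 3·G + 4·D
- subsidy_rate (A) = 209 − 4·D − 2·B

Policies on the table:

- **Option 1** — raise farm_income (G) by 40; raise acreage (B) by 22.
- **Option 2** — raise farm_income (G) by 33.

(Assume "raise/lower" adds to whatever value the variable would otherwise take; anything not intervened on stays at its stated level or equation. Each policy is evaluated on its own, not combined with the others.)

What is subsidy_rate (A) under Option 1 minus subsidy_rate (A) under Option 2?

-86

Option 1 (G + 40, B + 22):
  G = 14 + 40 = 54
  D = 45
  B = 56 + 3·54 + 4·45 (+22 from intervention) = 420
  A = 209 − 4·45 − 2·420 = -811
Option 2 (G + 33):
  G = 14 + 33 = 47
  D = 45
  B = 56 + 3·47 + 4·45 = 377
  A = 209 − 4·45 − 2·377 = -725
A: -811 − (-725) = -86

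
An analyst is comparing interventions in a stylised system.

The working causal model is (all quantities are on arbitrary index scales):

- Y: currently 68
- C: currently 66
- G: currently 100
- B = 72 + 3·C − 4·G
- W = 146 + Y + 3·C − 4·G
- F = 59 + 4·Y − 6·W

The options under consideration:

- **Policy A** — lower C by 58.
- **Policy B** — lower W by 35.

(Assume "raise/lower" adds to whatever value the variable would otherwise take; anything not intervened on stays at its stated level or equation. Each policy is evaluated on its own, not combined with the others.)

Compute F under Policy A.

1303

Policy A (C − 58):
  Y = 68
  C = 66 − 58 = 8
  G = 100
  W = 146 + 68 + 3·8 − 4·100 = -162
  F = 59 + 4·68 − 6·(-162) = 1303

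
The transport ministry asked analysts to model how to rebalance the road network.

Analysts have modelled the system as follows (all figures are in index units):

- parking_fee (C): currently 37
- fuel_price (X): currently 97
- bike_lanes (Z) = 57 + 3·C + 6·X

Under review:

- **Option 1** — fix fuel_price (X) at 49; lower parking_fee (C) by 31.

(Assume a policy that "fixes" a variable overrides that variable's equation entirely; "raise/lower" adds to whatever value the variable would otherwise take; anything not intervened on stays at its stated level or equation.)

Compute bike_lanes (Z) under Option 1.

Option 1 (X := 49, C − 31):
  C = 37 − 31 = 6
  X = 49
  Z = 57 + 3·6 + 6·49 = 369

369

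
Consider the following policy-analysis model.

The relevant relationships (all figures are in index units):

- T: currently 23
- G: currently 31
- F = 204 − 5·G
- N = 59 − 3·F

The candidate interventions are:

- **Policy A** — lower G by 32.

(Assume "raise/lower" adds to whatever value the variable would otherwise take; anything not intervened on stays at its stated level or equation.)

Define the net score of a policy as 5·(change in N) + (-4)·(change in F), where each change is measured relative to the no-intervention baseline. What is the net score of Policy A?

Baseline:
  G = 31
  F = 204 − 5·31 = 49
  N = 59 − 3·49 = -88
Policy A (G − 32):
  G = 31 − 32 = -1
  F = 204 − 5·(-1) = 209
  N = 59 − 3·209 = -568
ΔN = -568 − (-88) = -480; ΔF = 209 − 49 = 160
Score = 5·(-480) + (-4)·160 = -3040

-3040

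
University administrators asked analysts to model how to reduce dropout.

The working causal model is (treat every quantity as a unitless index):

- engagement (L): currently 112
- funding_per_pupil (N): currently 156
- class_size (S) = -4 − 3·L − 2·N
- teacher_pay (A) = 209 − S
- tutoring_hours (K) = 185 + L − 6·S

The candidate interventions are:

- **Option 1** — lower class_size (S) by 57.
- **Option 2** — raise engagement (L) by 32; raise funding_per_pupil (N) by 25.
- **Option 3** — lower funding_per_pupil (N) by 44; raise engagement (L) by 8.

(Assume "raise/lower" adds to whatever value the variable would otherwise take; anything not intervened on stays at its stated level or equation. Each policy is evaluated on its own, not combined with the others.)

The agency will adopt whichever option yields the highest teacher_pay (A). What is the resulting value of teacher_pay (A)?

Option 1 (S − 57):
  L = 112
  N = 156
  S = -4 − 3·112 − 2·156 (−57 from intervention) = -709
  A = 209 − (-709) = 918
Option 2 (L + 32, N + 25):
  L = 112 + 32 = 144
  N = 156 + 25 = 181
  S = -4 − 3·144 − 2·181 = -798
  A = 209 − (-798) = 1007
Option 3 (N − 44, L + 8):
  L = 112 + 8 = 120
  N = 156 − 44 = 112
  S = -4 − 3·120 − 2·112 = -588
  A = 209 − (-588) = 797
Comparing — Option 1: A=918, Option 2: A=1007, Option 3: A=797. Highest is 1007 (Option 2).

1007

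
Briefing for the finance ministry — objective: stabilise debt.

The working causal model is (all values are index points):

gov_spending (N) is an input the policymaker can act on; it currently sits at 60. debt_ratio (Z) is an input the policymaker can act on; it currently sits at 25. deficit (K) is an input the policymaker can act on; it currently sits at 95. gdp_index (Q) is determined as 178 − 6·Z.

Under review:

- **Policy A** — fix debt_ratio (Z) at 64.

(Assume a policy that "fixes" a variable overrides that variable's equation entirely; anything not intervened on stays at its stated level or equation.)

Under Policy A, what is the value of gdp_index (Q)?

Policy A (Z := 64):
  Z = 64
  Q = 178 − 6·64 = -206

-206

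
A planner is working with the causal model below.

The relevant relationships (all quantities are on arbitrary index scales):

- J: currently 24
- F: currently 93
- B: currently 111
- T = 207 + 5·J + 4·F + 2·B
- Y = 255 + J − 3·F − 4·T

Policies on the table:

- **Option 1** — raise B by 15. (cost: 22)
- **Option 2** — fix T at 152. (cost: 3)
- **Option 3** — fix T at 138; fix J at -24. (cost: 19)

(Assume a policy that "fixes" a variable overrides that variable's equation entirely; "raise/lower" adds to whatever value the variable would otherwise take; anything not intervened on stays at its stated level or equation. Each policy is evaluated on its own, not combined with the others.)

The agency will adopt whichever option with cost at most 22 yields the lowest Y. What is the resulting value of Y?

-3804

Option 1 (B + 15):
  J = 24
  F = 93
  B = 111 + 15 = 126
  T = 207 + 5·24 + 4·93 + 2·126 = 951
  Y = 255 + 24 − 3·93 − 4·951 = -3804
Option 2 (T := 152):
  J = 24
  F = 93
  B = 111
  T = 152
  Y = 255 + 24 − 3·93 − 4·152 = -608
Option 3 (T := 138, J := -24):
  J = -24
  F = 93
  B = 111
  T = 138
  Y = 255 + (-24) − 3·93 − 4·138 = -600
Comparing — Option 1: Y=-3804, Option 2: Y=-608, Option 3: Y=-600. Lowest is -3804 (Option 1).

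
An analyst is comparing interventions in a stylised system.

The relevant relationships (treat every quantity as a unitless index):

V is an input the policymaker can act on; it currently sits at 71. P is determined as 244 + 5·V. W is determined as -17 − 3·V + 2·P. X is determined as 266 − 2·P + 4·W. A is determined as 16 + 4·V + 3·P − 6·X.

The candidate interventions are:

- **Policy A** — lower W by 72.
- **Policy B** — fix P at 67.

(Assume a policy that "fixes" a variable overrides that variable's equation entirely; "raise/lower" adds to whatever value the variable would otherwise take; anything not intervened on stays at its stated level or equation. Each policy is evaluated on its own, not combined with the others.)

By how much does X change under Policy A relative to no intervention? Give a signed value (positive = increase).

Baseline:
  V = 71
  P = 244 + 5·71 = 599
  W = -17 − 3·71 + 2·599 = 968
  X = 266 − 2·599 + 4·968 = 2940
Policy A (W − 72):
  V = 71
  P = 244 + 5·71 = 599
  W = -17 − 3·71 + 2·599 (−72 from intervention) = 896
  X = 266 − 2·599 + 4·896 = 2652
Change in X: 2652 − 2940 = -288

-288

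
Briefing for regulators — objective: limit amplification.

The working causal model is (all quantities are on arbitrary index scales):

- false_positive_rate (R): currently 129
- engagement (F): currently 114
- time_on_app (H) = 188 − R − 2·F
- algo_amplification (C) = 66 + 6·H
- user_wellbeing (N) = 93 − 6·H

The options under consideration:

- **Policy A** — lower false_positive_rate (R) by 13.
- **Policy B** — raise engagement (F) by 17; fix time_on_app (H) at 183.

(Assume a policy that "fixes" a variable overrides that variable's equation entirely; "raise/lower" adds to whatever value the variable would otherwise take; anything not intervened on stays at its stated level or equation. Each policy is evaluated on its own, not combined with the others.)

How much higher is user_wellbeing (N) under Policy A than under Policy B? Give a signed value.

Policy A (R − 13):
  R = 129 − 13 = 116
  F = 114
  H = 188 − 116 − 2·114 = -156
  N = 93 − 6·(-156) = 1029
Policy B (F + 17, H := 183):
  R = 129
  F = 114 + 17 = 131
  H = 183
  N = 93 − 6·183 = -1005
N: 1029 − (-1005) = 2034

2034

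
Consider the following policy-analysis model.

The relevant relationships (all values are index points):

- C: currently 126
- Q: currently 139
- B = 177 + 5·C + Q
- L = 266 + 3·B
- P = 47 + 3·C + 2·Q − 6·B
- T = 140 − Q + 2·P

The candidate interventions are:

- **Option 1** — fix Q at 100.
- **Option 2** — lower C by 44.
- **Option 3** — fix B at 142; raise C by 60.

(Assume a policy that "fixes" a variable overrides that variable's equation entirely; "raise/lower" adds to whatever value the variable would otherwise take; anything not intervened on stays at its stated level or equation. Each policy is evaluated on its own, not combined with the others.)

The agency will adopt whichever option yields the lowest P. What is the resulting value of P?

-4817

Option 1 (Q := 100):
  C = 126
  Q = 100
  B = 177 + 5·126 + 100 = 907
  P = 47 + 3·126 + 2·100 − 6·907 = -4817
Option 2 (C − 44):
  C = 126 − 44 = 82
  Q = 139
  B = 177 + 5·82 + 139 = 726
  P = 47 + 3·82 + 2·139 − 6·726 = -3785
Option 3 (B := 142, C + 60):
  C = 126 + 60 = 186
  Q = 139
  B = 142
  P = 47 + 3·186 + 2·139 − 6·142 = 31
Comparing — Option 1: P=-4817, Option 2: P=-3785, Option 3: P=31. Lowest is -4817 (Option 1).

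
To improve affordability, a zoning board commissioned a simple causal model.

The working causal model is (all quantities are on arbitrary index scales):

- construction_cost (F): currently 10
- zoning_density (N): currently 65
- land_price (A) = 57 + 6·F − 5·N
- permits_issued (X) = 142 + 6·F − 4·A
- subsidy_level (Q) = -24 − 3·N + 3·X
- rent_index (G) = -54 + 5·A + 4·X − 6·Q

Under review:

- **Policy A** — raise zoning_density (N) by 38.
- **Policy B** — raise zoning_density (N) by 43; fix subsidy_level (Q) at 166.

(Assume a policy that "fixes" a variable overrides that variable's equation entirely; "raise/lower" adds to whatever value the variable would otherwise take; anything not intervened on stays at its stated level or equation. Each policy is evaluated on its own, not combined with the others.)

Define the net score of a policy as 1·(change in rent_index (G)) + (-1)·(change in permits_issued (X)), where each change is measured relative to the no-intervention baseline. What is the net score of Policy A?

-11666

Baseline:
  F = 10
  N = 65
  A = 57 + 6·10 − 5·65 = -208
  X = 142 + 6·10 − 4·(-208) = 1034
  Q = -24 − 3·65 + 3·1034 = 2883
  G = -54 + 5·(-208) + 4·1034 − 6·2883 = -14256
Policy A (N + 38):
  F = 10
  N = 65 + 38 = 103
  A = 57 + 6·10 − 5·103 = -398
  X = 142 + 6·10 − 4·(-398) = 1794
  Q = -24 − 3·103 + 3·1794 = 5049
  G = -54 + 5·(-398) + 4·1794 − 6·5049 = -25162
ΔG = -25162 − (-14256) = -10906; ΔX = 1794 − 1034 = 760
Score = 1·(-10906) + (-1)·760 = -11666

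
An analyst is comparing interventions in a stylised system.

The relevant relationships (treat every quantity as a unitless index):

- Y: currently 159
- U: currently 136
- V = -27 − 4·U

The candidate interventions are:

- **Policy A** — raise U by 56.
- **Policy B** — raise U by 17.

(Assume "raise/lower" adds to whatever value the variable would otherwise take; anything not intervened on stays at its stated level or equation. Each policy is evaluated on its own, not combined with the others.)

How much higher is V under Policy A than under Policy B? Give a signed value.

-156

Policy A (U + 56):
  U = 136 + 56 = 192
  V = -27 − 4·192 = -795
Policy B (U + 17):
  U = 136 + 17 = 153
  V = -27 − 4·153 = -639
V: -795 − (-639) = -156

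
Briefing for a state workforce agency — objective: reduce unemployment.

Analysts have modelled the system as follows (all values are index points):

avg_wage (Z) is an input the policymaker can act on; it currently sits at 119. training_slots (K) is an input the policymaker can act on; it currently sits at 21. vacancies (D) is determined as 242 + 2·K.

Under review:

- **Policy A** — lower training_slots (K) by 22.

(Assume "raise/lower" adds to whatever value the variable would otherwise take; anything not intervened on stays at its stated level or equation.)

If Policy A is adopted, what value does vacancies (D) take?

Policy A (K − 22):
  K = 21 − 22 = -1
  D = 242 + 2·(-1) = 240

240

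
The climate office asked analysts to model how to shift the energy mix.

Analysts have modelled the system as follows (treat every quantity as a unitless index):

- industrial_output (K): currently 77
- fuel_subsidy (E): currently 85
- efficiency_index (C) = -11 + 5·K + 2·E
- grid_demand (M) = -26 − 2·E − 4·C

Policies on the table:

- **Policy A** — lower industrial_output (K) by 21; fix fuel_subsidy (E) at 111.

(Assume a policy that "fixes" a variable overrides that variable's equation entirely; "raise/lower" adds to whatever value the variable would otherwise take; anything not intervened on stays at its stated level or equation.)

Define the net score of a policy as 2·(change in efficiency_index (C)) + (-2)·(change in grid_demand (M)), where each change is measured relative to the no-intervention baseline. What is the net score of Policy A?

Baseline:
  K = 77
  E = 85
  C = -11 + 5·77 + 2·85 = 544
  M = -26 − 2·85 − 4·544 = -2372
Policy A (K − 21, E := 111):
  K = 77 − 21 = 56
  E = 111
  C = -11 + 5·56 + 2·111 = 491
  M = -26 − 2·111 − 4·491 = -2212
ΔC = 491 − 544 = -53; ΔM = -2212 − (-2372) = 160
Score = 2·(-53) + (-2)·160 = -426

-426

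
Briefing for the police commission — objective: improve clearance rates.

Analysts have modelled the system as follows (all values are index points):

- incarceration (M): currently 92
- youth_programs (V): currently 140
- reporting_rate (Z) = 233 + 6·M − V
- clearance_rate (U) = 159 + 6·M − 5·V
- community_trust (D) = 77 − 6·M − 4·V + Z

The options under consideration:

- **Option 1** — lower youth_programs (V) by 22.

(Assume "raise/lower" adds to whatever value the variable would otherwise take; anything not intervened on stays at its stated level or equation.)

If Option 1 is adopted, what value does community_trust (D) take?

-280

Option 1 (V − 22):
  M = 92
  V = 140 − 22 = 118
  Z = 233 + 6·92 − 118 = 667
  D = 77 − 6·92 − 4·118 + 667 = -280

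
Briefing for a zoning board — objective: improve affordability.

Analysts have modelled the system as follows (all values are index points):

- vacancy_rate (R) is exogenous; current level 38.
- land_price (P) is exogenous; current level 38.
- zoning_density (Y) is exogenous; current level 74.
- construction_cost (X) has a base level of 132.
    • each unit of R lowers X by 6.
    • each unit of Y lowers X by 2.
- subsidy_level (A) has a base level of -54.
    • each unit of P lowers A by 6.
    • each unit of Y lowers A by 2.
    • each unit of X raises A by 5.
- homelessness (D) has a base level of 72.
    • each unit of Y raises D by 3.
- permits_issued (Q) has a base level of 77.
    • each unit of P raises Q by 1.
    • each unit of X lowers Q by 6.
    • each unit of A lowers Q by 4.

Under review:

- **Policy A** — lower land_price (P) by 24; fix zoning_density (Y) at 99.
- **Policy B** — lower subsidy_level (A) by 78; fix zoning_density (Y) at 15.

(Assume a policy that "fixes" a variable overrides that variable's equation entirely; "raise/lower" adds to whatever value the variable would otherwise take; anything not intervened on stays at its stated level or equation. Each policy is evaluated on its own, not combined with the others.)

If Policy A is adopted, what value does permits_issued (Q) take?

9079

Policy A (P − 24, Y := 99):
  R = 38
  P = 38 − 24 = 14
  Y = 99
  X = 132 − 6·38 − 2·99 = -294
  A = -54 − 6·14 − 2·99 + 5·(-294) = -1806
  Q = 77 + 14 − 6·(-294) − 4·(-1806) = 9079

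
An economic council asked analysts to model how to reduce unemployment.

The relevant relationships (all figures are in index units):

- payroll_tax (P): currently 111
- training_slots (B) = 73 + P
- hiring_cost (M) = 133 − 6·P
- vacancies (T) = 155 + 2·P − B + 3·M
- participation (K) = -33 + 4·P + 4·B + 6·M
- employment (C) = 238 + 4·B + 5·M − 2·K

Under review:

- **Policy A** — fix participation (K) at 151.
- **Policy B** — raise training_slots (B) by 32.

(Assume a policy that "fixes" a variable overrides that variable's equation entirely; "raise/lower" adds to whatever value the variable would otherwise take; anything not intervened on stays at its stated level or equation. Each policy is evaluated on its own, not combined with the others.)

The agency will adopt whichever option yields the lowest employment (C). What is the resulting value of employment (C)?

-1993

Policy A (K := 151):
  P = 111
  B = 73 + 111 = 184
  M = 133 − 6·111 = -533
  K = 151
  C = 238 + 4·184 + 5·(-533) − 2·151 = -1993
Policy B (B + 32):
  P = 111
  B = 73 + 111 (+32 from intervention) = 216
  M = 133 − 6·111 = -533
  K = -33 + 4·111 + 4·216 + 6·(-533) = -1923
  C = 238 + 4·216 + 5·(-533) − 2·(-1923) = 2283
Comparing — Policy A: C=-1993, Policy B: C=2283. Lowest is -1993 (Policy A).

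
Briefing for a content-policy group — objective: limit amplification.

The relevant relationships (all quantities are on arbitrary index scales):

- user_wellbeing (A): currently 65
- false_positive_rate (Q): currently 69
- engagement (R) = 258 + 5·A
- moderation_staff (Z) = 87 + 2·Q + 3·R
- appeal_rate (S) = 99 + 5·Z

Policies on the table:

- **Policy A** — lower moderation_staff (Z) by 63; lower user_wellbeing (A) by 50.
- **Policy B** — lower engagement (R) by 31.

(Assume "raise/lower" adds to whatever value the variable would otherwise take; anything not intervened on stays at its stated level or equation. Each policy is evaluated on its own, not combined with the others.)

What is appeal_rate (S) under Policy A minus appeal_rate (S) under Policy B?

-3600

Policy A (Z − 63, A − 50):
  A = 65 − 50 = 15
  Q = 69
  R = 258 + 5·15 = 333
  Z = 87 + 2·69 + 3·333 (−63 from intervention) = 1161
  S = 99 + 5·1161 = 5904
Policy B (R − 31):
  A = 65
  Q = 69
  R = 258 + 5·65 (−31 from intervention) = 552
  Z = 87 + 2·69 + 3·552 = 1881
  S = 99 + 5·1881 = 9504
S: 5904 − 9504 = -3600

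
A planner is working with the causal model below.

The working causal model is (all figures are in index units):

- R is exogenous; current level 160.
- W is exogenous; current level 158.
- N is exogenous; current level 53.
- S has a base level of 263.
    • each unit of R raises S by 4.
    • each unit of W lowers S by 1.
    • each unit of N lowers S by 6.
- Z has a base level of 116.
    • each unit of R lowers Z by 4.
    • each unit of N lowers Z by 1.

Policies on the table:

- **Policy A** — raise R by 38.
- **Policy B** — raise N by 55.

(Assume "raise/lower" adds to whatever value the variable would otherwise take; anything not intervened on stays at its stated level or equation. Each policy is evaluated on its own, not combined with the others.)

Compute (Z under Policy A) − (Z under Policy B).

-97

Policy A (R + 38):
  R = 160 + 38 = 198
  N = 53
  Z = 116 − 4·198 − 53 = -729
Policy B (N + 55):
  R = 160
  N = 53 + 55 = 108
  Z = 116 − 4·160 − 108 = -632
Z: -729 − (-632) = -97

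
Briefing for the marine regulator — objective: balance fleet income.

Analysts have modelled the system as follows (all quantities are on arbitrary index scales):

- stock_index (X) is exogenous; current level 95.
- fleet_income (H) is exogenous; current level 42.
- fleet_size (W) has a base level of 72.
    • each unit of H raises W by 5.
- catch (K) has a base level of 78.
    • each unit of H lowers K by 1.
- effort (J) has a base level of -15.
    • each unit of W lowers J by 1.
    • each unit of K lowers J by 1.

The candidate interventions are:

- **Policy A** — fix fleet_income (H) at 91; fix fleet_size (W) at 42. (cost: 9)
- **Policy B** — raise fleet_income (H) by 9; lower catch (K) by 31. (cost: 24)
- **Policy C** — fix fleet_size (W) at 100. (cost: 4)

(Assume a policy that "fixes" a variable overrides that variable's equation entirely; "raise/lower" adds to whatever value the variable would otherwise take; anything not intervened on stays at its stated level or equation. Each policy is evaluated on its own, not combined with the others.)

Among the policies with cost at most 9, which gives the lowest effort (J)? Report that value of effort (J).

Policy A (H := 91, W := 42):
  H = 91
  W = 42
  K = 78 − 91 = -13
  J = -15 − 42 − (-13) = -44
Policy C (W := 100):
  H = 42
  W = 100
  K = 78 − 42 = 36
  J = -15 − 100 − 36 = -151
Comparing — Policy A: J=-44, Policy C: J=-151. Lowest is -151 (Policy C).

-151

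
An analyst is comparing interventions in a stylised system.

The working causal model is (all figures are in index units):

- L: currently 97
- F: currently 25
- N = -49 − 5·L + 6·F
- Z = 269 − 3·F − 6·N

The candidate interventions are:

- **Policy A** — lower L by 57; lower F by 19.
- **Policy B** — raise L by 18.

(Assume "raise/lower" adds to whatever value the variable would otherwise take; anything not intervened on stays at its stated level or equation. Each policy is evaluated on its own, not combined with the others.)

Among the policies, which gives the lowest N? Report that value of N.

Policy A (L − 57, F − 19):
  L = 97 − 57 = 40
  F = 25 − 19 = 6
  N = -49 − 5·40 + 6·6 = -213
Policy B (L + 18):
  L = 97 + 18 = 115
  F = 25
  N = -49 − 5·115 + 6·25 = -474
Comparing — Policy A: N=-213, Policy B: N=-474. Lowest is -474 (Policy B).

-474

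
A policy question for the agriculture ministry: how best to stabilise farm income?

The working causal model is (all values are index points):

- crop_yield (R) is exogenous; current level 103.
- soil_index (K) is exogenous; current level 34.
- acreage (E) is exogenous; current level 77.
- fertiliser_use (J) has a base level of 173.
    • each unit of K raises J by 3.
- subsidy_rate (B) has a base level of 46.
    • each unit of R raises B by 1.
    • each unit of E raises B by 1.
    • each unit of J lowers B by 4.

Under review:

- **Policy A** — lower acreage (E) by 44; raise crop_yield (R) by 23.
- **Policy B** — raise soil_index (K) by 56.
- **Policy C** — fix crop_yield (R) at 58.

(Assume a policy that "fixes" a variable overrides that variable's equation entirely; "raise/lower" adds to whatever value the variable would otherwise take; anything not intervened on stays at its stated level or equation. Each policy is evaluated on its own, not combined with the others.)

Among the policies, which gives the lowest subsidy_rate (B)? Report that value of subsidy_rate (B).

-1546

Policy A (E − 44, R + 23):
  R = 103 + 23 = 126
  K = 34
  E = 77 − 44 = 33
  J = 173 + 3·34 = 275
  B = 46 + 126 + 33 − 4·275 = -895
Policy B (K + 56):
  R = 103
  K = 34 + 56 = 90
  E = 77
  J = 173 + 3·90 = 443
  B = 46 + 103 + 77 − 4·443 = -1546
Policy C (R := 58):
  R = 58
  K = 34
  E = 77
  J = 173 + 3·34 = 275
  B = 46 + 58 + 77 − 4·275 = -919
Comparing — Policy A: B=-895, Policy B: B=-1546, Policy C: B=-919. Lowest is -1546 (Policy B).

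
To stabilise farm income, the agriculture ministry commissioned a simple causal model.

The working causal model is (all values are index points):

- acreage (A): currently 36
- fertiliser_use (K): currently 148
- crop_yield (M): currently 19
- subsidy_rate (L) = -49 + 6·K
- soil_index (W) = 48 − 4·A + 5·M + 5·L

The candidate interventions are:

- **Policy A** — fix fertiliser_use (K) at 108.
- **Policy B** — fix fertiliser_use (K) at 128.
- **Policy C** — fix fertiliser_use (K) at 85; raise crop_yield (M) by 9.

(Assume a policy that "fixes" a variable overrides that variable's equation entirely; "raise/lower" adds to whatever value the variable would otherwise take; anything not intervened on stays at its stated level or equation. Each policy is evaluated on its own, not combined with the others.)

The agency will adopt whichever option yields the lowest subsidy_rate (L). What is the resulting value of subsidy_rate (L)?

Policy A (K := 108):
  K = 108
  L = -49 + 6·108 = 599
Policy B (K := 128):
  K = 128
  L = -49 + 6·128 = 719
Policy C (K := 85, M + 9):
  K = 85
  L = -49 + 6·85 = 461
Comparing — Policy A: L=599, Policy B: L=719, Policy C: L=461. Lowest is 461 (Policy C).

461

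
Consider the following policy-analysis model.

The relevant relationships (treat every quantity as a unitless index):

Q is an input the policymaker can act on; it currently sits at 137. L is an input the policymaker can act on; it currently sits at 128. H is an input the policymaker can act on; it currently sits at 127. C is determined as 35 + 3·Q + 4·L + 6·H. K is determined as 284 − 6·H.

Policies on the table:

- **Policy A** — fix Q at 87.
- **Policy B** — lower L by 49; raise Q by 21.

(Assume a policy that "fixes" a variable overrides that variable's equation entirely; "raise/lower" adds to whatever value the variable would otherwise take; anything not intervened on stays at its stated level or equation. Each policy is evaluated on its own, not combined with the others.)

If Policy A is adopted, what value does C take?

1570

Policy A (Q := 87):
  Q = 87
  L = 128
  H = 127
  C = 35 + 3·87 + 4·128 + 6·127 = 1570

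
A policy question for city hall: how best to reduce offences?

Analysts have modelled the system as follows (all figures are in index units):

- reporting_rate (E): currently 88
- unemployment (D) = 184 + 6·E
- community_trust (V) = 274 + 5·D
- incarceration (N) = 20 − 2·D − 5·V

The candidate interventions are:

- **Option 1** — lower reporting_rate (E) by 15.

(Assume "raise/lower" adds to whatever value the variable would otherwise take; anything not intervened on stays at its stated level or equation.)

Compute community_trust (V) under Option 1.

3384

Option 1 (E − 15):
  E = 88 − 15 = 73
  D = 184 + 6·73 = 622
  V = 274 + 5·622 = 3384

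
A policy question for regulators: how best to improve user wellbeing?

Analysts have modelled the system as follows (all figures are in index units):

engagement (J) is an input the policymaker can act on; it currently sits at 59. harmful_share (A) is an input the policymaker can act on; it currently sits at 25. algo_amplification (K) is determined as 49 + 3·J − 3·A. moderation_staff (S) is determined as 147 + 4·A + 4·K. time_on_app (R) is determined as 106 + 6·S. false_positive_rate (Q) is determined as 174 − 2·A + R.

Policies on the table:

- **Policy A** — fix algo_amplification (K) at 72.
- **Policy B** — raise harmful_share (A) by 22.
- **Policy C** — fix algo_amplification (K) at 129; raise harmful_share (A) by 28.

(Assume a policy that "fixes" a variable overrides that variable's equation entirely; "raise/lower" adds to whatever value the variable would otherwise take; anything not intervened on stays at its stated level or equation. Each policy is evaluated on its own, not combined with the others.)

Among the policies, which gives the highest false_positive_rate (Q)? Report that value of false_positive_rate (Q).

5424

Policy A (K := 72):
  J = 59
  A = 25
  K = 72
  S = 147 + 4·25 + 4·72 = 535
  R = 106 + 6·535 = 3316
  Q = 174 − 2·25 + 3316 = 3440
Policy B (A + 22):
  J = 59
  A = 25 + 22 = 47
  K = 49 + 3·59 − 3·47 = 85
  S = 147 + 4·47 + 4·85 = 675
  R = 106 + 6·675 = 4156
  Q = 174 − 2·47 + 4156 = 4236
Policy C (K := 129, A + 28):
  J = 59
  A = 25 + 28 = 53
  K = 129
  S = 147 + 4·53 + 4·129 = 875
  R = 106 + 6·875 = 5356
  Q = 174 − 2·53 + 5356 = 5424
Comparing — Policy A: Q=3440, Policy B: Q=4236, Policy C: Q=5424. Highest is 5424 (Policy C).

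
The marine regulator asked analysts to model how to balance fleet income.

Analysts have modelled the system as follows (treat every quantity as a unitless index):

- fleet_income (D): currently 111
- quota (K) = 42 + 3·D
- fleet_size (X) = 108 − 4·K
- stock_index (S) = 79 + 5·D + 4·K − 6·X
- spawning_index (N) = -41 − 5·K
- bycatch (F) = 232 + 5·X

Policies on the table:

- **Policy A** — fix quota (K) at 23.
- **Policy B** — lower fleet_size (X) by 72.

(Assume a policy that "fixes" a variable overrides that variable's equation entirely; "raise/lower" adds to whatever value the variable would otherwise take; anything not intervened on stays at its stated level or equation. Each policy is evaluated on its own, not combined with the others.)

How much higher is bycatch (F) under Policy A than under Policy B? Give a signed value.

7400

Policy A (K := 23):
  D = 111
  K = 23
  X = 108 − 4·23 = 16
  F = 232 + 5·16 = 312
Policy B (X − 72):
  D = 111
  K = 42 + 3·111 = 375
  X = 108 − 4·375 (−72 from intervention) = -1464
  F = 232 + 5·(-1464) = -7088
F: 312 − (-7088) = 7400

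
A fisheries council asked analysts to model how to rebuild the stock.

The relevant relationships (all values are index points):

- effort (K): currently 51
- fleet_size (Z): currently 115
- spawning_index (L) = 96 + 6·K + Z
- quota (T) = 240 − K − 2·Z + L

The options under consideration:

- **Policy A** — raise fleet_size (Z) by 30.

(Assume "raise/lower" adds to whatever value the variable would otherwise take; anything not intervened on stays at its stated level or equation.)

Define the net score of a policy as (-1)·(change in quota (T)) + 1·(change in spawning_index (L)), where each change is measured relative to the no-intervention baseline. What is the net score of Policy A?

Baseline:
  K = 51
  Z = 115
  L = 96 + 6·51 + 115 = 517
  T = 240 − 51 − 2·115 + 517 = 476
Policy A (Z + 30):
  K = 51
  Z = 115 + 30 = 145
  L = 96 + 6·51 + 145 = 547
  T = 240 − 51 − 2·145 + 547 = 446
ΔT = 446 − 476 = -30; ΔL = 547 − 517 = 30
Score = (-1)·(-30) + 1·30 = 60

60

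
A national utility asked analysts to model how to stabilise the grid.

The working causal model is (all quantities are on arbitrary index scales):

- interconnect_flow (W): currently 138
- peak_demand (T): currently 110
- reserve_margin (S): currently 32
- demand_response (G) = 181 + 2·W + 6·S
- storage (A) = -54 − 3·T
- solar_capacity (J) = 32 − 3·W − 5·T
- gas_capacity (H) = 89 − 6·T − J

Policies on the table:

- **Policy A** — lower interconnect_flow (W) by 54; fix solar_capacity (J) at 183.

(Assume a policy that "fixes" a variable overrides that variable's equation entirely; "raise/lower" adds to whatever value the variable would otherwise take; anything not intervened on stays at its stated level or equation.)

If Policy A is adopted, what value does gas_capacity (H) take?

-754

Policy A (W − 54, J := 183):
  W = 138 − 54 = 84
  T = 110
  J = 183
  H = 89 − 6·110 − 183 = -754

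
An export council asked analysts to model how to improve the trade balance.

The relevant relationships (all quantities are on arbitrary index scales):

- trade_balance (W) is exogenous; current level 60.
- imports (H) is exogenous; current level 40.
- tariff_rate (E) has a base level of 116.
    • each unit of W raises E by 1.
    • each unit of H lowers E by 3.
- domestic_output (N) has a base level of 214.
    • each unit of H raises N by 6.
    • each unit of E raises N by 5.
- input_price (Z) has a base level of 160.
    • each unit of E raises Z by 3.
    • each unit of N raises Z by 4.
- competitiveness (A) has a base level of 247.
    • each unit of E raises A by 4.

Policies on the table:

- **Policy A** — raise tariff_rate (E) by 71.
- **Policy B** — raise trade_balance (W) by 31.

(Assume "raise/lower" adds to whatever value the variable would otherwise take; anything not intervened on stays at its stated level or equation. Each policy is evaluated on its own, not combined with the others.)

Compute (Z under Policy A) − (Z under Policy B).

Policy A (E + 71):
  W = 60
  H = 40
  E = 116 + 60 − 3·40 (+71 from intervention) = 127
  N = 214 + 6·40 + 5·127 = 1089
  Z = 160 + 3·127 + 4·1089 = 4897
Policy B (W + 31):
  W = 60 + 31 = 91
  H = 40
  E = 116 + 91 − 3·40 = 87
  N = 214 + 6·40 + 5·87 = 889
  Z = 160 + 3·87 + 4·889 = 3977
Z: 4897 − 3977 = 920

920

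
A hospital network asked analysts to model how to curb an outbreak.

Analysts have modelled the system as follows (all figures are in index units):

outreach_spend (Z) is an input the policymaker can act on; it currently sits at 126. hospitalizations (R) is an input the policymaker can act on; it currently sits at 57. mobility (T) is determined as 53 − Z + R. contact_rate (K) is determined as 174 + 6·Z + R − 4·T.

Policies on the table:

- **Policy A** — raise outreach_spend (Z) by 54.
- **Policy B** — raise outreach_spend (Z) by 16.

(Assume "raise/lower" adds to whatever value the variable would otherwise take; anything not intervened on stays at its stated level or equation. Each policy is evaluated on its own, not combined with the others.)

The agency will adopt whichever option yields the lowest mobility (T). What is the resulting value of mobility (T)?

Policy A (Z + 54):
  Z = 126 + 54 = 180
  R = 57
  T = 53 − 180 + 57 = -70
Policy B (Z + 16):
  Z = 126 + 16 = 142
  R = 57
  T = 53 − 142 + 57 = -32
Comparing — Policy A: T=-70, Policy B: T=-32. Lowest is -70 (Policy A).

-70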